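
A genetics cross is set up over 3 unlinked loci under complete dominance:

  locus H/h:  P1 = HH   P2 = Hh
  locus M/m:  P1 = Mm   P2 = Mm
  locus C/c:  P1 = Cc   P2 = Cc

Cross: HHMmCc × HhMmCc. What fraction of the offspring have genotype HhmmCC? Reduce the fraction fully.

P(HhmmCC) = 1/32

HHMmCc gametes: HMC×2, HMc×2, HmC×2, Hmc×2
HhMmCc gametes: HMC×1, HMc×1, HmC×1, Hmc×1, hMC×1, hMc×1, hmC×1, hmc×1
HHMmCc×HhMmCc grid (8·8=64): HHMMCC=2 HHMMCc=4 HHMMcc=2 HHMmCC=4 HHMmCc=8 HHMmcc=4 HHmmCC=2 HHmmCc=4 HHmmcc=2 HhMMCC=2 HhMMCc=4 HhMMcc=2 HhMmCC=4 HhMmCc=8 HhMmcc=4 HhmmCC=2 HhmmCc=4 Hhmmcc=2
HhmmCC hits 2/64; gcd=2; 2÷2/64÷2 = 1/32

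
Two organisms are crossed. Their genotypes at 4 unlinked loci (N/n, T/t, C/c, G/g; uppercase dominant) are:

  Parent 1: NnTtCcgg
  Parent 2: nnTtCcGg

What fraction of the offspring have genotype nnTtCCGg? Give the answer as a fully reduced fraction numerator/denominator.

P(nnTtCCGg) = 1/32

NnTtCcgg gametes: NTCg×2, NTcg×2, NtCg×2, Ntcg×2, nTCg×2, nTcg×2, ntCg×2, ntcg×2
nnTtCcGg gametes: nTCG×2, nTCg×2, nTcG×2, nTcg×2, ntCG×2, ntCg×2, ntcG×2, ntcg×2
NnTtCcgg×nnTtCcGg grid (16·16=256): NnTTCCGg=4 NnTTCCgg=4 NnTTCcGg=8 NnTTCcgg=8 NnTTccGg=4 NnTTccgg=4 NnTtCCGg=8 NnTtCCgg=8 NnTtCcGg=16 NnTtCcgg=16 NnTtccGg=8 NnTtccgg=8 NnttCCGg=4 NnttCCgg=4 NnttCcGg=8 NnttCcgg=8 NnttccGg=4 Nnttccgg=4 nnTTCCGg=4 nnTTCCgg=4 nnTTCcGg=8 nnTTCcgg=8 nnTTccGg=4 nnTTccgg=4 nnTtCCGg=8 nnTtCCgg=8 nnTtCcGg=16 nnTtCcgg=16 nnTtccGg=8 nnTtccgg=8 nnttCCGg=4 nnttCCgg=4 nnttCcGg=8 nnttCcgg=8 nnttccGg=4 nnttccgg=4
nnTtCCGg hits 8/256; gcd=8; 8÷8/256÷8 = 1/32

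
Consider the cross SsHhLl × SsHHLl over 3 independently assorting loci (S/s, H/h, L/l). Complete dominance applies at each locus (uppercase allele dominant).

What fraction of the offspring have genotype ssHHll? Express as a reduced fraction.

SsHhLl gametes: SHL×1, SHl×1, ShL×1, Shl×1, sHL×1, sHl×1, shL×1, shl×1
SsHHLl gametes: SHL×2, SHl×2, sHL×2, sHl×2
SsHhLl×SsHHLl grid (8·8=64): SSHHLL=2 SSHHLl=4 SSHHll=2 SSHhLL=2 SSHhLl=4 SSHhll=2 SsHHLL=4 SsHHLl=8 SsHHll=4 SsHhLL=4 SsHhLl=8 SsHhll=4 ssHHLL=2 ssHHLl=4 ssHHll=2 ssHhLL=2 ssHhLl=4 ssHhll=2
ssHHll hits 2/64; gcd=2; 2÷2/64÷2 = 1/32

P(ssHHll) = 1/32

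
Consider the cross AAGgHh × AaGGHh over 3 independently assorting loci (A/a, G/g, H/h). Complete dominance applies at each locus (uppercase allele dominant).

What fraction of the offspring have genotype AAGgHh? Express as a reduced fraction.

AAGgHh gametes: AGH×2, AGh×2, AgH×2, Agh×2
AaGGHh gametes: AGH×2, AGh×2, aGH×2, aGh×2
AAGgHh×AaGGHh grid (8·8=64): AAGGHH=4 AAGGHh=8 AAGGhh=4 AAGgHH=4 AAGgHh=8 AAGghh=4 AaGGHH=4 AaGGHh=8 AaGGhh=4 AaGgHH=4 AaGgHh=8 AaGghh=4
AAGgHh hits 8/64; gcd=8; 8÷8/64÷8 = 1/8

P(AAGgHh) = 1/8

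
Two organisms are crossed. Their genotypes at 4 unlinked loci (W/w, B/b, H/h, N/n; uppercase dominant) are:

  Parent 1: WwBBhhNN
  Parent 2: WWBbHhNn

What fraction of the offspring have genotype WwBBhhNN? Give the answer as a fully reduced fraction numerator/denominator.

P(WwBBhhNN) = 1/16

WwBBhhNN gametes: WBhN×8, wBhN×8
WWBbHhNn gametes: WBHN×2, WBHn×2, WBhN×2, WBhn×2, WbHN×2, WbHn×2, WbhN×2, Wbhn×2
WwBBhhNN×WWBbHhNn grid (16·16=256): WWBBHhNN=16 WWBBHhNn=16 WWBBhhNN=16 WWBBhhNn=16 WWBbHhNN=16 WWBbHhNn=16 WWBbhhNN=16 WWBbhhNn=16 WwBBHhNN=16 WwBBHhNn=16 WwBBhhNN=16 WwBBhhNn=16 WwBbHhNN=16 WwBbHhNn=16 WwBbhhNN=16 WwBbhhNn=16
WwBBhhNN hits 16/256; gcd=16; 16÷16/256÷16 = 1/16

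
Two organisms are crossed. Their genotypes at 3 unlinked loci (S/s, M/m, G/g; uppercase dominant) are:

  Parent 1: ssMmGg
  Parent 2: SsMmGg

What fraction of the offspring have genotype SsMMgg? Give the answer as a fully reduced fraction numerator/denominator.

ssMmGg gametes: sMG×2, sMg×2, smG×2, smg×2
SsMmGg gametes: SMG×1, SMg×1, SmG×1, Smg×1, sMG×1, sMg×1, smG×1, smg×1
ssMmGg×SsMmGg grid (8·8=64): SsMMGG=2 SsMMGg=4 SsMMgg=2 SsMmGG=4 SsMmGg=8 SsMmgg=4 SsmmGG=2 SsmmGg=4 Ssmmgg=2 ssMMGG=2 ssMMGg=4 ssMMgg=2 ssMmGG=4 ssMmGg=8 ssMmgg=4 ssmmGG=2 ssmmGg=4 ssmmgg=2
SsMMgg hits 2/64; gcd=2; 2÷2/64÷2 = 1/32

P(SsMMgg) = 1/32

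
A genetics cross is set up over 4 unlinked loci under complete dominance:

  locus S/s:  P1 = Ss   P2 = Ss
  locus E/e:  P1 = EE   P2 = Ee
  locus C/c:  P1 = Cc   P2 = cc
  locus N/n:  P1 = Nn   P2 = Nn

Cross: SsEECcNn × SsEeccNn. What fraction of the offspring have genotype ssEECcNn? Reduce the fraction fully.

P(ssEECcNn) = 1/32

SsEECcNn gametes: SECN×2, SECn×2, SEcN×2, SEcn×2, sECN×2, sECn×2, sEcN×2, sEcn×2
SsEeccNn gametes: SEcN×2, SEcn×2, SecN×2, Secn×2, sEcN×2, sEcn×2, secN×2, secn×2
SsEECcNn×SsEeccNn grid (16·16=256): SSEECcNN=4 SSEECcNn=8 SSEECcnn=4 SSEEccNN=4 SSEEccNn=8 SSEEccnn=4 SSEeCcNN=4 SSEeCcNn=8 SSEeCcnn=4 SSEeccNN=4 SSEeccNn=8 SSEeccnn=4 SsEECcNN=8 SsEECcNn=16 SsEECcnn=8 SsEEccNN=8 SsEEccNn=16 SsEEccnn=8 SsEeCcNN=8 SsEeCcNn=16 SsEeCcnn=8 SsEeccNN=8 SsEeccNn=16 SsEeccnn=8 ssEECcNN=4 ssEECcNn=8 ssEECcnn=4 ssEEccNN=4 ssEEccNn=8 ssEEccnn=4 ssEeCcNN=4 ssEeCcNn=8 ssEeCcnn=4 ssEeccNN=4 ssEeccNn=8 ssEeccnn=4
ssEECcNn hits 8/256; gcd=8; 8÷8/256÷8 = 1/32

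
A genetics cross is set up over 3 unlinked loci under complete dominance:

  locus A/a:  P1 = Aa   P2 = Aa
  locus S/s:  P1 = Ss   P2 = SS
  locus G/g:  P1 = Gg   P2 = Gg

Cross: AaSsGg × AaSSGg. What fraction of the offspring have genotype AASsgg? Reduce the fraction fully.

AaSsGg gametes: ASG×1, ASg×1, AsG×1, Asg×1, aSG×1, aSg×1, asG×1, asg×1
AaSSGg gametes: ASG×2, ASg×2, aSG×2, aSg×2
AaSsGg×AaSSGg grid (8·8=64): AASSGG=2 AASSGg=4 AASSgg=2 AASsGG=2 AASsGg=4 AASsgg=2 AaSSGG=4 AaSSGg=8 AaSSgg=4 AaSsGG=4 AaSsGg=8 AaSsgg=4 aaSSGG=2 aaSSGg=4 aaSSgg=2 aaSsGG=2 aaSsGg=4 aaSsgg=2
AASsgg hits 2/64; gcd=2; 2÷2/64÷2 = 1/32

P(AASsgg) = 1/32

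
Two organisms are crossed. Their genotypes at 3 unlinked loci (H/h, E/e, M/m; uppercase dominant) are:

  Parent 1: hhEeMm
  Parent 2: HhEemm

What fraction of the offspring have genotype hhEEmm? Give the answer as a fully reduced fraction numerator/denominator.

hhEeMm gametes: hEM×2, hEm×2, heM×2, hem×2
HhEemm gametes: HEm×2, Hem×2, hEm×2, hem×2
hhEeMm×HhEemm grid (8·8=64): HhEEMm=4 HhEEmm=4 HhEeMm=8 HhEemm=8 HheeMm=4 Hheemm=4 hhEEMm=4 hhEEmm=4 hhEeMm=8 hhEemm=8 hheeMm=4 hheemm=4
hhEEmm hits 4/64; gcd=4; 4÷4/64÷4 = 1/16

P(hhEEmm) = 1/16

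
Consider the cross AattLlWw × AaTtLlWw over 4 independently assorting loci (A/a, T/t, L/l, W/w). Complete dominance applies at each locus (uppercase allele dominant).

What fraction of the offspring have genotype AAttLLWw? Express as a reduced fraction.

AattLlWw gametes: AtLW×2, AtLw×2, AtlW×2, Atlw×2, atLW×2, atLw×2, atlW×2, atlw×2
AaTtLlWw gametes: ATLW×1, ATLw×1, ATlW×1, ATlw×1, AtLW×1, AtLw×1, AtlW×1, Atlw×1, aTLW×1, aTLw×1, aTlW×1, aTlw×1, atLW×1, atLw×1, atlW×1, atlw×1
AattLlWw×AaTtLlWw grid (16·16=256): AATtLLWW=2 AATtLLWw=4 AATtLLww=2 AATtLlWW=4 AATtLlWw=8 AATtLlww=4 AATtllWW=2 AATtllWw=4 AATtllww=2 AAttLLWW=2 AAttLLWw=4 AAttLLww=2 AAttLlWW=4 AAttLlWw=8 AAttLlww=4 AAttllWW=2 AAttllWw=4 AAttllww=2 AaTtLLWW=4 AaTtLLWw=8 AaTtLLww=4 AaTtLlWW=8 AaTtLlWw=16 AaTtLlww=8 AaTtllWW=4 AaTtllWw=8 AaTtllww=4 AattLLWW=4 AattLLWw=8 AattLLww=4 AattLlWW=8 AattLlWw=16 AattLlww=8 AattllWW=4 AattllWw=8 Aattllww=4 aaTtLLWW=2 aaTtLLWw=4 aaTtLLww=2 aaTtLlWW=4 aaTtLlWw=8 aaTtLlww=4 aaTtllWW=2 aaTtllWw=4 aaTtllww=2 aattLLWW=2 aattLLWw=4 aattLLww=2 aattLlWW=4 aattLlWw=8 aattLlww=4 aattllWW=2 aattllWw=4 aattllww=2
AAttLLWw hits 4/256; gcd=4; 4÷4/256÷4 = 1/64

P(AAttLLWw) = 1/64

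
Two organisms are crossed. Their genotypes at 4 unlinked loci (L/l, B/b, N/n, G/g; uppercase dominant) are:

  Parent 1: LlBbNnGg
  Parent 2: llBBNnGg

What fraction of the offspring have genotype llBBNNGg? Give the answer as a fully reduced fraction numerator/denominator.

LlBbNnGg gametes: LBNG×1, LBNg×1, LBnG×1, LBng×1, LbNG×1, LbNg×1, LbnG×1, Lbng×1, lBNG×1, lBNg×1, lBnG×1, lBng×1, lbNG×1, lbNg×1, lbnG×1, lbng×1
llBBNnGg gametes: lBNG×4, lBNg×4, lBnG×4, lBng×4
LlBbNnGg×llBBNnGg grid (16·16=256): LlBBNNGG=4 LlBBNNGg=8 LlBBNNgg=4 LlBBNnGG=8 LlBBNnGg=16 LlBBNngg=8 LlBBnnGG=4 LlBBnnGg=8 LlBBnngg=4 LlBbNNGG=4 LlBbNNGg=8 LlBbNNgg=4 LlBbNnGG=8 LlBbNnGg=16 LlBbNngg=8 LlBbnnGG=4 LlBbnnGg=8 LlBbnngg=4 llBBNNGG=4 llBBNNGg=8 llBBNNgg=4 llBBNnGG=8 llBBNnGg=16 llBBNngg=8 llBBnnGG=4 llBBnnGg=8 llBBnngg=4 llBbNNGG=4 llBbNNGg=8 llBbNNgg=4 llBbNnGG=8 llBbNnGg=16 llBbNngg=8 llBbnnGG=4 llBbnnGg=8 llBbnngg=4
llBBNNGg hits 8/256; gcd=8; 8÷8/256÷8 = 1/32

P(llBBNNGg) = 1/32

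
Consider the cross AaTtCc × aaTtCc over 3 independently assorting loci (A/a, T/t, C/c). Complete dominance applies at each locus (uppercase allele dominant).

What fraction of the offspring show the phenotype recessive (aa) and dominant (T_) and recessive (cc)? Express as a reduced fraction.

AaTtCc gametes: ATC×1, ATc×1, AtC×1, Atc×1, aTC×1, aTc×1, atC×1, atc×1
aaTtCc gametes: aTC×2, aTc×2, atC×2, atc×2
AaTtCc×aaTtCc grid (8·8=64): AaTTCC=2 AaTTCc=4 AaTTcc=2 AaTtCC=4 AaTtCc=8 AaTtcc=4 AattCC=2 AattCc=4 Aattcc=2 aaTTCC=2 aaTTCc=4 aaTTcc=2 aaTtCC=4 aaTtCc=8 aaTtcc=4 aattCC=2 aattCc=4 aattcc=2
aa T_ cc hits 6/64; gcd=2; 6÷2/64÷2 = 3/32

P(aa T_ cc) = 3/32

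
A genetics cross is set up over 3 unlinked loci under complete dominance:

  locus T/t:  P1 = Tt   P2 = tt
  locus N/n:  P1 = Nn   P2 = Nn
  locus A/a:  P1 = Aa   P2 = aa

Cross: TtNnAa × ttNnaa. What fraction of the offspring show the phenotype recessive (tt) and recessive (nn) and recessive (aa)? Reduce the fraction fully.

TtNnAa gametes: TNA×1, TNa×1, TnA×1, Tna×1, tNA×1, tNa×1, tnA×1, tna×1
ttNnaa gametes: tNa×4, tna×4
TtNnAa×ttNnaa grid (8·8=64): TtNNAa=4 TtNNaa=4 TtNnAa=8 TtNnaa=8 TtnnAa=4 Ttnnaa=4 ttNNAa=4 ttNNaa=4 ttNnAa=8 ttNnaa=8 ttnnAa=4 ttnnaa=4
tt nn aa hits 4/64; gcd=4; 4÷4/64÷4 = 1/16

P(tt nn aa) = 1/16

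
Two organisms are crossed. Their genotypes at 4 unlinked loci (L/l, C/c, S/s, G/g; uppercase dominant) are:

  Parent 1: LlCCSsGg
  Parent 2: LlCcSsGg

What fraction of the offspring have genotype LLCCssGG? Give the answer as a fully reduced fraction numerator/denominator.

LlCCSsGg gametes: LCSG×2, LCSg×2, LCsG×2, LCsg×2, lCSG×2, lCSg×2, lCsG×2, lCsg×2
LlCcSsGg gametes: LCSG×1, LCSg×1, LCsG×1, LCsg×1, LcSG×1, LcSg×1, LcsG×1, Lcsg×1, lCSG×1, lCSg×1, lCsG×1, lCsg×1, lcSG×1, lcSg×1, lcsG×1, lcsg×1
LlCCSsGg×LlCcSsGg grid (16·16=256): LLCCSSGG=2 LLCCSSGg=4 LLCCSSgg=2 LLCCSsGG=4 LLCCSsGg=8 LLCCSsgg=4 LLCCssGG=2 LLCCssGg=4 LLCCssgg=2 LLCcSSGG=2 LLCcSSGg=4 LLCcSSgg=2 LLCcSsGG=4 LLCcSsGg=8 LLCcSsgg=4 LLCcssGG=2 LLCcssGg=4 LLCcssgg=2 LlCCSSGG=4 LlCCSSGg=8 LlCCSSgg=4 LlCCSsGG=8 LlCCSsGg=16 LlCCSsgg=8 LlCCssGG=4 LlCCssGg=8 LlCCssgg=4 LlCcSSGG=4 LlCcSSGg=8 LlCcSSgg=4 LlCcSsGG=8 LlCcSsGg=16 LlCcSsgg=8 LlCcssGG=4 LlCcssGg=8 LlCcssgg=4 llCCSSGG=2 llCCSSGg=4 llCCSSgg=2 llCCSsGG=4 llCCSsGg=8 llCCSsgg=4 llCCssGG=2 llCCssGg=4 llCCssgg=2 llCcSSGG=2 llCcSSGg=4 llCcSSgg=2 llCcSsGG=4 llCcSsGg=8 llCcSsgg=4 llCcssGG=2 llCcssGg=4 llCcssgg=2
LLCCssGG hits 2/256; gcd=2; 2÷2/256÷2 = 1/128

P(LLCCssGG) = 1/128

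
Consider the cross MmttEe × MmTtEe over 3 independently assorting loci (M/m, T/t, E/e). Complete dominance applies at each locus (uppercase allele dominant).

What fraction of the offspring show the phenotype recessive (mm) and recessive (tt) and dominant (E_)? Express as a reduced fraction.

MmttEe gametes: MtE×2, Mte×2, mtE×2, mte×2
MmTtEe gametes: MTE×1, MTe×1, MtE×1, Mte×1, mTE×1, mTe×1, mtE×1, mte×1
MmttEe×MmTtEe grid (8·8=64): MMTtEE=2 MMTtEe=4 MMTtee=2 MMttEE=2 MMttEe=4 MMttee=2 MmTtEE=4 MmTtEe=8 MmTtee=4 MmttEE=4 MmttEe=8 Mmttee=4 mmTtEE=2 mmTtEe=4 mmTtee=2 mmttEE=2 mmttEe=4 mmttee=2
mm tt E_ hits 6/64; gcd=2; 6÷2/64÷2 = 3/32

P(mm tt E_) = 3/32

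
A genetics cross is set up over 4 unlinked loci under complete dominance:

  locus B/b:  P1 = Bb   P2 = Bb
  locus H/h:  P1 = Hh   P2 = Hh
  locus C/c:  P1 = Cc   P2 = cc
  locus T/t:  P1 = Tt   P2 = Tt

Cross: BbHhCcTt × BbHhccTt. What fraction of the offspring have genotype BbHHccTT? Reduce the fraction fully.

BbHhCcTt gametes: BHCT×1, BHCt×1, BHcT×1, BHct×1, BhCT×1, BhCt×1, BhcT×1, Bhct×1, bHCT×1, bHCt×1, bHcT×1, bHct×1, bhCT×1, bhCt×1, bhcT×1, bhct×1
BbHhccTt gametes: BHcT×2, BHct×2, BhcT×2, Bhct×2, bHcT×2, bHct×2, bhcT×2, bhct×2
BbHhCcTt×BbHhccTt grid (16·16=256): BBHHCcTT=2 BBHHCcTt=4 BBHHCctt=2 BBHHccTT=2 BBHHccTt=4 BBHHcctt=2 BBHhCcTT=4 BBHhCcTt=8 BBHhCctt=4 BBHhccTT=4 BBHhccTt=8 BBHhcctt=4 BBhhCcTT=2 BBhhCcTt=4 BBhhCctt=2 BBhhccTT=2 BBhhccTt=4 BBhhcctt=2 BbHHCcTT=4 BbHHCcTt=8 BbHHCctt=4 BbHHccTT=4 BbHHccTt=8 BbHHcctt=4 BbHhCcTT=8 BbHhCcTt=16 BbHhCctt=8 BbHhccTT=8 BbHhccTt=16 BbHhcctt=8 BbhhCcTT=4 BbhhCcTt=8 BbhhCctt=4 BbhhccTT=4 BbhhccTt=8 Bbhhcctt=4 bbHHCcTT=2 bbHHCcTt=4 bbHHCctt=2 bbHHccTT=2 bbHHccTt=4 bbHHcctt=2 bbHhCcTT=4 bbHhCcTt=8 bbHhCctt=4 bbHhccTT=4 bbHhccTt=8 bbHhcctt=4 bbhhCcTT=2 bbhhCcTt=4 bbhhCctt=2 bbhhccTT=2 bbhhccTt=4 bbhhcctt=2
BbHHccTT hits 4/256; gcd=4; 4÷4/256÷4 = 1/64

P(BbHHccTT) = 1/64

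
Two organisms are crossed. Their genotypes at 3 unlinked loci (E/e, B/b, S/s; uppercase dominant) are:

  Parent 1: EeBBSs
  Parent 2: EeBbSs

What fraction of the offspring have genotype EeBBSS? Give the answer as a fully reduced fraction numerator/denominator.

EeBBSs gametes: EBS×2, EBs×2, eBS×2, eBs×2
EeBbSs gametes: EBS×1, EBs×1, EbS×1, Ebs×1, eBS×1, eBs×1, ebS×1, ebs×1
EeBBSs×EeBbSs grid (8·8=64): EEBBSS=2 EEBBSs=4 EEBBss=2 EEBbSS=2 EEBbSs=4 EEBbss=2 EeBBSS=4 EeBBSs=8 EeBBss=4 EeBbSS=4 EeBbSs=8 EeBbss=4 eeBBSS=2 eeBBSs=4 eeBBss=2 eeBbSS=2 eeBbSs=4 eeBbss=2
EeBBSS hits 4/64; gcd=4; 4÷4/64÷4 = 1/16

P(EeBBSS) = 1/16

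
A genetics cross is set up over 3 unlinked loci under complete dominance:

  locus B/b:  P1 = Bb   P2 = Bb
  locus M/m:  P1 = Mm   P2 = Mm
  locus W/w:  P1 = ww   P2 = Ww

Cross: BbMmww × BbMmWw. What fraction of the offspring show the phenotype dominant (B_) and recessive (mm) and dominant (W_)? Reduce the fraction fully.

BbMmww gametes: BMw×2, Bmw×2, bMw×2, bmw×2
BbMmWw gametes: BMW×1, BMw×1, BmW×1, Bmw×1, bMW×1, bMw×1, bmW×1, bmw×1
BbMmww×BbMmWw grid (8·8=64): BBMMWw=2 BBMMww=2 BBMmWw=4 BBMmww=4 BBmmWw=2 BBmmww=2 BbMMWw=4 BbMMww=4 BbMmWw=8 BbMmww=8 BbmmWw=4 Bbmmww=4 bbMMWw=2 bbMMww=2 bbMmWw=4 bbMmww=4 bbmmWw=2 bbmmww=2
B_ mm W_ hits 6/64; gcd=2; 6÷2/64÷2 = 3/32

P(B_ mm W_) = 3/32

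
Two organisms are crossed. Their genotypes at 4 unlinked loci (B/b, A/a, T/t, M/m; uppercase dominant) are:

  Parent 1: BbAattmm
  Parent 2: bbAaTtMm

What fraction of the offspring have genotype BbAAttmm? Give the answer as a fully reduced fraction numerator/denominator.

BbAattmm gametes: BAtm×4, Batm×4, bAtm×4, batm×4
bbAaTtMm gametes: bATM×2, bATm×2, bAtM×2, bAtm×2, baTM×2, baTm×2, batM×2, batm×2
BbAattmm×bbAaTtMm grid (16·16=256): BbAATtMm=8 BbAATtmm=8 BbAAttMm=8 BbAAttmm=8 BbAaTtMm=16 BbAaTtmm=16 BbAattMm=16 BbAattmm=16 BbaaTtMm=8 BbaaTtmm=8 BbaattMm=8 Bbaattmm=8 bbAATtMm=8 bbAATtmm=8 bbAAttMm=8 bbAAttmm=8 bbAaTtMm=16 bbAaTtmm=16 bbAattMm=16 bbAattmm=16 bbaaTtMm=8 bbaaTtmm=8 bbaattMm=8 bbaattmm=8
BbAAttmm hits 8/256; gcd=8; 8÷8/256÷8 = 1/32

P(BbAAttmm) = 1/32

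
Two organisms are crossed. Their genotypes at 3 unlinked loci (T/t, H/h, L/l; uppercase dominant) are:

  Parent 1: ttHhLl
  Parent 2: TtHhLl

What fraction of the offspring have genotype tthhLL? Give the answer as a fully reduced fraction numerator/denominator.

ttHhLl gametes: tHL×2, tHl×2, thL×2, thl×2
TtHhLl gametes: THL×1, THl×1, ThL×1, Thl×1, tHL×1, tHl×1, thL×1, thl×1
ttHhLl×TtHhLl grid (8·8=64): TtHHLL=2 TtHHLl=4 TtHHll=2 TtHhLL=4 TtHhLl=8 TtHhll=4 TthhLL=2 TthhLl=4 Tthhll=2 ttHHLL=2 ttHHLl=4 ttHHll=2 ttHhLL=4 ttHhLl=8 ttHhll=4 tthhLL=2 tthhLl=4 tthhll=2
tthhLL hits 2/64; gcd=2; 2÷2/64÷2 = 1/32

P(tthhLL) = 1/32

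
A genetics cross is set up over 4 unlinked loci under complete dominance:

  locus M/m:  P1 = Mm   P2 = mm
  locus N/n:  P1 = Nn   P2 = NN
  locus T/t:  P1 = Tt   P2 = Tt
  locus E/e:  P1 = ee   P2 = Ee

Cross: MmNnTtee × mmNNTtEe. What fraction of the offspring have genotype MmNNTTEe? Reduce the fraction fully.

MmNnTtee gametes: MNTe×2, MNte×2, MnTe×2, Mnte×2, mNTe×2, mNte×2, mnTe×2, mnte×2
mmNNTtEe gametes: mNTE×4, mNTe×4, mNtE×4, mNte×4
MmNnTtee×mmNNTtEe grid (16·16=256): MmNNTTEe=8 MmNNTTee=8 MmNNTtEe=16 MmNNTtee=16 MmNNttEe=8 MmNNttee=8 MmNnTTEe=8 MmNnTTee=8 MmNnTtEe=16 MmNnTtee=16 MmNnttEe=8 MmNnttee=8 mmNNTTEe=8 mmNNTTee=8 mmNNTtEe=16 mmNNTtee=16 mmNNttEe=8 mmNNttee=8 mmNnTTEe=8 mmNnTTee=8 mmNnTtEe=16 mmNnTtee=16 mmNnttEe=8 mmNnttee=8
MmNNTTEe hits 8/256; gcd=8; 8÷8/256÷8 = 1/32

P(MmNNTTEe) = 1/32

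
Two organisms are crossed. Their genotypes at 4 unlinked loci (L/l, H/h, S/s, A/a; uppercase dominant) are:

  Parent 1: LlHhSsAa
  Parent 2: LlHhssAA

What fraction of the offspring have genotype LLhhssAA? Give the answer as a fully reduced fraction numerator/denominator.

LlHhSsAa gametes: LHSA×1, LHSa×1, LHsA×1, LHsa×1, LhSA×1, LhSa×1, LhsA×1, Lhsa×1, lHSA×1, lHSa×1, lHsA×1, lHsa×1, lhSA×1, lhSa×1, lhsA×1, lhsa×1
LlHhssAA gametes: LHsA×4, LhsA×4, lHsA×4, lhsA×4
LlHhSsAa×LlHhssAA grid (16·16=256): LLHHSsAA=4 LLHHSsAa=4 LLHHssAA=4 LLHHssAa=4 LLHhSsAA=8 LLHhSsAa=8 LLHhssAA=8 LLHhssAa=8 LLhhSsAA=4 LLhhSsAa=4 LLhhssAA=4 LLhhssAa=4 LlHHSsAA=8 LlHHSsAa=8 LlHHssAA=8 LlHHssAa=8 LlHhSsAA=16 LlHhSsAa=16 LlHhssAA=16 LlHhssAa=16 LlhhSsAA=8 LlhhSsAa=8 LlhhssAA=8 LlhhssAa=8 llHHSsAA=4 llHHSsAa=4 llHHssAA=4 llHHssAa=4 llHhSsAA=8 llHhSsAa=8 llHhssAA=8 llHhssAa=8 llhhSsAA=4 llhhSsAa=4 llhhssAA=4 llhhssAa=4
LLhhssAA hits 4/256; gcd=4; 4÷4/256÷4 = 1/64

P(LLhhssAA) = 1/64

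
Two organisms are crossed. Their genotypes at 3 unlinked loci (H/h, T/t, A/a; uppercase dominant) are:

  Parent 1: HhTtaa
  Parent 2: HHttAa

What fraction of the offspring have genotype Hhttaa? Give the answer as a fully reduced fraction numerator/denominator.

P(Hhttaa) = 1/8

HhTtaa gametes: HTa×2, Hta×2, hTa×2, hta×2
HHttAa gametes: HtA×4, Hta×4
HhTtaa×HHttAa grid (8·8=64): HHTtAa=8 HHTtaa=8 HHttAa=8 HHttaa=8 HhTtAa=8 HhTtaa=8 HhttAa=8 Hhttaa=8
Hhttaa hits 8/64; gcd=8; 8÷8/64÷8 = 1/8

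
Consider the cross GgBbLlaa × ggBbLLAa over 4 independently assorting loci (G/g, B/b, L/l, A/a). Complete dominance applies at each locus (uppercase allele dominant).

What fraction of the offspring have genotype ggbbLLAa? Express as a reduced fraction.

P(ggbbLLAa) = 1/32

GgBbLlaa gametes: GBLa×2, GBla×2, GbLa×2, Gbla×2, gBLa×2, gBla×2, gbLa×2, gbla×2
ggBbLLAa gametes: gBLA×4, gBLa×4, gbLA×4, gbLa×4
GgBbLlaa×ggBbLLAa grid (16·16=256): GgBBLLAa=8 GgBBLLaa=8 GgBBLlAa=8 GgBBLlaa=8 GgBbLLAa=16 GgBbLLaa=16 GgBbLlAa=16 GgBbLlaa=16 GgbbLLAa=8 GgbbLLaa=8 GgbbLlAa=8 GgbbLlaa=8 ggBBLLAa=8 ggBBLLaa=8 ggBBLlAa=8 ggBBLlaa=8 ggBbLLAa=16 ggBbLLaa=16 ggBbLlAa=16 ggBbLlaa=16 ggbbLLAa=8 ggbbLLaa=8 ggbbLlAa=8 ggbbLlaa=8
ggbbLLAa hits 8/256; gcd=8; 8÷8/256÷8 = 1/32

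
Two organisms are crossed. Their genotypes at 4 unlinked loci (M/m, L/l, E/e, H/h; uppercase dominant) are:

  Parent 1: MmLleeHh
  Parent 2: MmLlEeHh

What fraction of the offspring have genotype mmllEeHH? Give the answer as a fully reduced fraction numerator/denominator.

P(mmllEeHH) = 1/128

MmLleeHh gametes: MLeH×2, MLeh×2, MleH×2, Mleh×2, mLeH×2, mLeh×2, mleH×2, mleh×2
MmLlEeHh gametes: MLEH×1, MLEh×1, MLeH×1, MLeh×1, MlEH×1, MlEh×1, MleH×1, Mleh×1, mLEH×1, mLEh×1, mLeH×1, mLeh×1, mlEH×1, mlEh×1, mleH×1, mleh×1
MmLleeHh×MmLlEeHh grid (16·16=256): MMLLEeHH=2 MMLLEeHh=4 MMLLEehh=2 MMLLeeHH=2 MMLLeeHh=4 MMLLeehh=2 MMLlEeHH=4 MMLlEeHh=8 MMLlEehh=4 MMLleeHH=4 MMLleeHh=8 MMLleehh=4 MMllEeHH=2 MMllEeHh=4 MMllEehh=2 MMlleeHH=2 MMlleeHh=4 MMlleehh=2 MmLLEeHH=4 MmLLEeHh=8 MmLLEehh=4 MmLLeeHH=4 MmLLeeHh=8 MmLLeehh=4 MmLlEeHH=8 MmLlEeHh=16 MmLlEehh=8 MmLleeHH=8 MmLleeHh=16 MmLleehh=8 MmllEeHH=4 MmllEeHh=8 MmllEehh=4 MmlleeHH=4 MmlleeHh=8 Mmlleehh=4 mmLLEeHH=2 mmLLEeHh=4 mmLLEehh=2 mmLLeeHH=2 mmLLeeHh=4 mmLLeehh=2 mmLlEeHH=4 mmLlEeHh=8 mmLlEehh=4 mmLleeHH=4 mmLleeHh=8 mmLleehh=4 mmllEeHH=2 mmllEeHh=4 mmllEehh=2 mmlleeHH=2 mmlleeHh=4 mmlleehh=2
mmllEeHH hits 2/256; gcd=2; 2÷2/256÷2 = 1/128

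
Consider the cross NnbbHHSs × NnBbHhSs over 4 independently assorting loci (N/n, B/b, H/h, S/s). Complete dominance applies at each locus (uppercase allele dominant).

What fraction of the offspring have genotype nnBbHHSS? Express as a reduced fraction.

NnbbHHSs gametes: NbHS×4, NbHs×4, nbHS×4, nbHs×4
NnBbHhSs gametes: NBHS×1, NBHs×1, NBhS×1, NBhs×1, NbHS×1, NbHs×1, NbhS×1, Nbhs×1, nBHS×1, nBHs×1, nBhS×1, nBhs×1, nbHS×1, nbHs×1, nbhS×1, nbhs×1
NnbbHHSs×NnBbHhSs grid (16·16=256): NNBbHHSS=4 NNBbHHSs=8 NNBbHHss=4 NNBbHhSS=4 NNBbHhSs=8 NNBbHhss=4 NNbbHHSS=4 NNbbHHSs=8 NNbbHHss=4 NNbbHhSS=4 NNbbHhSs=8 NNbbHhss=4 NnBbHHSS=8 NnBbHHSs=16 NnBbHHss=8 NnBbHhSS=8 NnBbHhSs=16 NnBbHhss=8 NnbbHHSS=8 NnbbHHSs=16 NnbbHHss=8 NnbbHhSS=8 NnbbHhSs=16 NnbbHhss=8 nnBbHHSS=4 nnBbHHSs=8 nnBbHHss=4 nnBbHhSS=4 nnBbHhSs=8 nnBbHhss=4 nnbbHHSS=4 nnbbHHSs=8 nnbbHHss=4 nnbbHhSS=4 nnbbHhSs=8 nnbbHhss=4
nnBbHHSS hits 4/256; gcd=4; 4÷4/256÷4 = 1/64

P(nnBbHHSS) = 1/64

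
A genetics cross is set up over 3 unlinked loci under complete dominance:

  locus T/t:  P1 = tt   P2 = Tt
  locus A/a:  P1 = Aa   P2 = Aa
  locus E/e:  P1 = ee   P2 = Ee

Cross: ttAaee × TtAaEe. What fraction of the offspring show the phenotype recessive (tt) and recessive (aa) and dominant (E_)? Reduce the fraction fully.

ttAaee gametes: tAe×4, tae×4
TtAaEe gametes: TAE×1, TAe×1, TaE×1, Tae×1, tAE×1, tAe×1, taE×1, tae×1
ttAaee×TtAaEe grid (8·8=64): TtAAEe=4 TtAAee=4 TtAaEe=8 TtAaee=8 TtaaEe=4 Ttaaee=4 ttAAEe=4 ttAAee=4 ttAaEe=8 ttAaee=8 ttaaEe=4 ttaaee=4
tt aa E_ hits 4/64; gcd=4; 4÷4/64÷4 = 1/16

P(tt aa E_) = 1/16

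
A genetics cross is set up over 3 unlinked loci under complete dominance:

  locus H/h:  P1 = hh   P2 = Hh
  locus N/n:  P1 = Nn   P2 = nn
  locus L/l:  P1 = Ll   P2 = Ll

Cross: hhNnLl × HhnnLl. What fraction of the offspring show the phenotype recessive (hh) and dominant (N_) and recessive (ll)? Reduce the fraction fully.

hhNnLl gametes: hNL×2, hNl×2, hnL×2, hnl×2
HhnnLl gametes: HnL×2, Hnl×2, hnL×2, hnl×2
hhNnLl×HhnnLl grid (8·8=64): HhNnLL=4 HhNnLl=8 HhNnll=4 HhnnLL=4 HhnnLl=8 Hhnnll=4 hhNnLL=4 hhNnLl=8 hhNnll=4 hhnnLL=4 hhnnLl=8 hhnnll=4
hh N_ ll hits 4/64; gcd=4; 4÷4/64÷4 = 1/16

P(hh N_ ll) = 1/16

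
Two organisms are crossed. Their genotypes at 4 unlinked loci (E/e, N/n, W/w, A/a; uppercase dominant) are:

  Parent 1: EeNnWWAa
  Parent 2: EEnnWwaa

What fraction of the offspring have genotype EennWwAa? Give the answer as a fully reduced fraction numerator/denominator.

P(EennWwAa) = 1/16

EeNnWWAa gametes: ENWA×2, ENWa×2, EnWA×2, EnWa×2, eNWA×2, eNWa×2, enWA×2, enWa×2
EEnnWwaa gametes: EnWa×8, Enwa×8
EeNnWWAa×EEnnWwaa grid (16·16=256): EENnWWAa=16 EENnWWaa=16 EENnWwAa=16 EENnWwaa=16 EEnnWWAa=16 EEnnWWaa=16 EEnnWwAa=16 EEnnWwaa=16 EeNnWWAa=16 EeNnWWaa=16 EeNnWwAa=16 EeNnWwaa=16 EennWWAa=16 EennWWaa=16 EennWwAa=16 EennWwaa=16
EennWwAa hits 16/256; gcd=16; 16÷16/256÷16 = 1/16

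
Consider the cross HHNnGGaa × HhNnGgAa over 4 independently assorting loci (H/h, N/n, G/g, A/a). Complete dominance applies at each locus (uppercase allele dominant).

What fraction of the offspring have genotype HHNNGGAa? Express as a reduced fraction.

HHNnGGaa gametes: HNGa×8, HnGa×8
HhNnGgAa gametes: HNGA×1, HNGa×1, HNgA×1, HNga×1, HnGA×1, HnGa×1, HngA×1, Hnga×1, hNGA×1, hNGa×1, hNgA×1, hNga×1, hnGA×1, hnGa×1, hngA×1, hnga×1
HHNnGGaa×HhNnGgAa grid (16·16=256): HHNNGGAa=8 HHNNGGaa=8 HHNNGgAa=8 HHNNGgaa=8 HHNnGGAa=16 HHNnGGaa=16 HHNnGgAa=16 HHNnGgaa=16 HHnnGGAa=8 HHnnGGaa=8 HHnnGgAa=8 HHnnGgaa=8 HhNNGGAa=8 HhNNGGaa=8 HhNNGgAa=8 HhNNGgaa=8 HhNnGGAa=16 HhNnGGaa=16 HhNnGgAa=16 HhNnGgaa=16 HhnnGGAa=8 HhnnGGaa=8 HhnnGgAa=8 HhnnGgaa=8
HHNNGGAa hits 8/256; gcd=8; 8÷8/256÷8 = 1/32

P(HHNNGGAa) = 1/32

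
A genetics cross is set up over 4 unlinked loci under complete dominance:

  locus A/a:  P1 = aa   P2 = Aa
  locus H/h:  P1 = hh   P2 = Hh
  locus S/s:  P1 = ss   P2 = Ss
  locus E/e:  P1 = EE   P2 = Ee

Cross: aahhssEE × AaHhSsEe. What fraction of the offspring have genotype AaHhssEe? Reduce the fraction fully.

P(AaHhssEe) = 1/16

aahhssEE gametes: ahsE×16
AaHhSsEe gametes: AHSE×1, AHSe×1, AHsE×1, AHse×1, AhSE×1, AhSe×1, AhsE×1, Ahse×1, aHSE×1, aHSe×1, aHsE×1, aHse×1, ahSE×1, ahSe×1, ahsE×1, ahse×1
aahhssEE×AaHhSsEe grid (16·16=256): AaHhSsEE=16 AaHhSsEe=16 AaHhssEE=16 AaHhssEe=16 AahhSsEE=16 AahhSsEe=16 AahhssEE=16 AahhssEe=16 aaHhSsEE=16 aaHhSsEe=16 aaHhssEE=16 aaHhssEe=16 aahhSsEE=16 aahhSsEe=16 aahhssEE=16 aahhssEe=16
AaHhssEe hits 16/256; gcd=16; 16÷16/256÷16 = 1/16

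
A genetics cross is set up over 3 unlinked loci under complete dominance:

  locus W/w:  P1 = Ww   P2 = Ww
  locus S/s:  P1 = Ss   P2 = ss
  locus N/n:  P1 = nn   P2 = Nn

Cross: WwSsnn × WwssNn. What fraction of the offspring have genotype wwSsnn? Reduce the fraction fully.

P(wwSsnn) = 1/16

WwSsnn gametes: WSn×2, Wsn×2, wSn×2, wsn×2
WwssNn gametes: WsN×2, Wsn×2, wsN×2, wsn×2
WwSsnn×WwssNn grid (8·8=64): WWSsNn=4 WWSsnn=4 WWssNn=4 WWssnn=4 WwSsNn=8 WwSsnn=8 WwssNn=8 Wwssnn=8 wwSsNn=4 wwSsnn=4 wwssNn=4 wwssnn=4
wwSsnn hits 4/64; gcd=4; 4÷4/64÷4 = 1/16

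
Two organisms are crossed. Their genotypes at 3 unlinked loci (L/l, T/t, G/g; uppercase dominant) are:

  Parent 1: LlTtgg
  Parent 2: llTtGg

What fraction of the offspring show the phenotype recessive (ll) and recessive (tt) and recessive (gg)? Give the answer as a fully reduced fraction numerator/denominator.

LlTtgg gametes: LTg×2, Ltg×2, lTg×2, ltg×2
llTtGg gametes: lTG×2, lTg×2, ltG×2, ltg×2
LlTtgg×llTtGg grid (8·8=64): LlTTGg=4 LlTTgg=4 LlTtGg=8 LlTtgg=8 LlttGg=4 Llttgg=4 llTTGg=4 llTTgg=4 llTtGg=8 llTtgg=8 llttGg=4 llttgg=4
ll tt gg hits 4/64; gcd=4; 4÷4/64÷4 = 1/16

P(ll tt gg) = 1/16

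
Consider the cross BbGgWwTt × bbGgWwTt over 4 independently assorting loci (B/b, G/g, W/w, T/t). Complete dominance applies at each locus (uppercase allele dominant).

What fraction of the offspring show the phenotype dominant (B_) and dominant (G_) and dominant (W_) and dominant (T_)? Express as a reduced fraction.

P(B_ G_ W_ T_) = 27/128

BbGgWwTt gametes: BGWT×1, BGWt×1, BGwT×1, BGwt×1, BgWT×1, BgWt×1, BgwT×1, Bgwt×1, bGWT×1, bGWt×1, bGwT×1, bGwt×1, bgWT×1, bgWt×1, bgwT×1, bgwt×1
bbGgWwTt gametes: bGWT×2, bGWt×2, bGwT×2, bGwt×2, bgWT×2, bgWt×2, bgwT×2, bgwt×2
BbGgWwTt×bbGgWwTt grid (16·16=256): BbGGWWTT=2 BbGGWWTt=4 BbGGWWtt=2 BbGGWwTT=4 BbGGWwTt=8 BbGGWwtt=4 BbGGwwTT=2 BbGGwwTt=4 BbGGwwtt=2 BbGgWWTT=4 BbGgWWTt=8 BbGgWWtt=4 BbGgWwTT=8 BbGgWwTt=16 BbGgWwtt=8 BbGgwwTT=4 BbGgwwTt=8 BbGgwwtt=4 BbggWWTT=2 BbggWWTt=4 BbggWWtt=2 BbggWwTT=4 BbggWwTt=8 BbggWwtt=4 BbggwwTT=2 BbggwwTt=4 Bbggwwtt=2 bbGGWWTT=2 bbGGWWTt=4 bbGGWWtt=2 bbGGWwTT=4 bbGGWwTt=8 bbGGWwtt=4 bbGGwwTT=2 bbGGwwTt=4 bbGGwwtt=2 bbGgWWTT=4 bbGgWWTt=8 bbGgWWtt=4 bbGgWwTT=8 bbGgWwTt=16 bbGgWwtt=8 bbGgwwTT=4 bbGgwwTt=8 bbGgwwtt=4 bbggWWTT=2 bbggWWTt=4 bbggWWtt=2 bbggWwTT=4 bbggWwTt=8 bbggWwtt=4 bbggwwTT=2 bbggwwTt=4 bbggwwtt=2
B_ G_ W_ T_ hits 54/256; gcd=2; 54÷2/256÷2 = 27/128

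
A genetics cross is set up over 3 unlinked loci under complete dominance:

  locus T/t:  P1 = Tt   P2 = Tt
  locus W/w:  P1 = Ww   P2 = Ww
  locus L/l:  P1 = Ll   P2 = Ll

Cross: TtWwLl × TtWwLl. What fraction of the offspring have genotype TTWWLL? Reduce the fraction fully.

P(TTWWLL) = 1/64

TtWwLl gametes: TWL×1, TWl×1, TwL×1, Twl×1, tWL×1, tWl×1, twL×1, twl×1
TtWwLl gametes: TWL×1, TWl×1, TwL×1, Twl×1, tWL×1, tWl×1, twL×1, twl×1
TtWwLl×TtWwLl grid (8·8=64): TTWWLL=1 TTWWLl=2 TTWWll=1 TTWwLL=2 TTWwLl=4 TTWwll=2 TTwwLL=1 TTwwLl=2 TTwwll=1 TtWWLL=2 TtWWLl=4 TtWWll=2 TtWwLL=4 TtWwLl=8 TtWwll=4 TtwwLL=2 TtwwLl=4 Ttwwll=2 ttWWLL=1 ttWWLl=2 ttWWll=1 ttWwLL=2 ttWwLl=4 ttWwll=2 ttwwLL=1 ttwwLl=2 ttwwll=1
TTWWLL hits 1/64; gcd=1; 1÷1/64÷1 = 1/64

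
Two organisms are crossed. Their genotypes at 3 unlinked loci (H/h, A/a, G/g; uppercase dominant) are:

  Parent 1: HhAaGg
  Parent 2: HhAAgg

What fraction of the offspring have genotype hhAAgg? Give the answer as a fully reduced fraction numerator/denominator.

P(hhAAgg) = 1/16

HhAaGg gametes: HAG×1, HAg×1, HaG×1, Hag×1, hAG×1, hAg×1, haG×1, hag×1
HhAAgg gametes: HAg×4, hAg×4
HhAaGg×HhAAgg grid (8·8=64): HHAAGg=4 HHAAgg=4 HHAaGg=4 HHAagg=4 HhAAGg=8 HhAAgg=8 HhAaGg=8 HhAagg=8 hhAAGg=4 hhAAgg=4 hhAaGg=4 hhAagg=4
hhAAgg hits 4/64; gcd=4; 4÷4/64÷4 = 1/16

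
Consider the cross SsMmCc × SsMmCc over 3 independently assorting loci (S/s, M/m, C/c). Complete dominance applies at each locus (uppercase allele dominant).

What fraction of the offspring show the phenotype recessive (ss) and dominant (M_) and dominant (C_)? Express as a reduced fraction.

P(ss M_ C_) = 9/64

SsMmCc gametes: SMC×1, SMc×1, SmC×1, Smc×1, sMC×1, sMc×1, smC×1, smc×1
SsMmCc gametes: SMC×1, SMc×1, SmC×1, Smc×1, sMC×1, sMc×1, smC×1, smc×1
SsMmCc×SsMmCc grid (8·8=64): SSMMCC=1 SSMMCc=2 SSMMcc=1 SSMmCC=2 SSMmCc=4 SSMmcc=2 SSmmCC=1 SSmmCc=2 SSmmcc=1 SsMMCC=2 SsMMCc=4 SsMMcc=2 SsMmCC=4 SsMmCc=8 SsMmcc=4 SsmmCC=2 SsmmCc=4 Ssmmcc=2 ssMMCC=1 ssMMCc=2 ssMMcc=1 ssMmCC=2 ssMmCc=4 ssMmcc=2 ssmmCC=1 ssmmCc=2 ssmmcc=1
ss M_ C_ hits 9/64; gcd=1; 9÷1/64÷1 = 9/64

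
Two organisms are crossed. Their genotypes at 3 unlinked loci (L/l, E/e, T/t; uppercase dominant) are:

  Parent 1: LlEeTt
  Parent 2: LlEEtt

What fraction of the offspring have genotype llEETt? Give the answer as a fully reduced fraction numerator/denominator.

LlEeTt gametes: LET×1, LEt×1, LeT×1, Let×1, lET×1, lEt×1, leT×1, let×1
LlEEtt gametes: LEt×4, lEt×4
LlEeTt×LlEEtt grid (8·8=64): LLEETt=4 LLEEtt=4 LLEeTt=4 LLEett=4 LlEETt=8 LlEEtt=8 LlEeTt=8 LlEett=8 llEETt=4 llEEtt=4 llEeTt=4 llEett=4
llEETt hits 4/64; gcd=4; 4÷4/64÷4 = 1/16

P(llEETt) = 1/16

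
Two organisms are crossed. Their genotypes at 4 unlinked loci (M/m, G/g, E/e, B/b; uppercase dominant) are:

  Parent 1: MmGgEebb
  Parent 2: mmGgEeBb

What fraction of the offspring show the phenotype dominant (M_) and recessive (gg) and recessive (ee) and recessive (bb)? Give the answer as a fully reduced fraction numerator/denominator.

MmGgEebb gametes: MGEb×2, MGeb×2, MgEb×2, Mgeb×2, mGEb×2, mGeb×2, mgEb×2, mgeb×2
mmGgEeBb gametes: mGEB×2, mGEb×2, mGeB×2, mGeb×2, mgEB×2, mgEb×2, mgeB×2, mgeb×2
MmGgEebb×mmGgEeBb grid (16·16=256): MmGGEEBb=4 MmGGEEbb=4 MmGGEeBb=8 MmGGEebb=8 MmGGeeBb=4 MmGGeebb=4 MmGgEEBb=8 MmGgEEbb=8 MmGgEeBb=16 MmGgEebb=16 MmGgeeBb=8 MmGgeebb=8 MmggEEBb=4 MmggEEbb=4 MmggEeBb=8 MmggEebb=8 MmggeeBb=4 Mmggeebb=4 mmGGEEBb=4 mmGGEEbb=4 mmGGEeBb=8 mmGGEebb=8 mmGGeeBb=4 mmGGeebb=4 mmGgEEBb=8 mmGgEEbb=8 mmGgEeBb=16 mmGgEebb=16 mmGgeeBb=8 mmGgeebb=8 mmggEEBb=4 mmggEEbb=4 mmggEeBb=8 mmggEebb=8 mmggeeBb=4 mmggeebb=4
M_ gg ee bb hits 4/256; gcd=4; 4÷4/256÷4 = 1/64

P(M_ gg ee bb) = 1/64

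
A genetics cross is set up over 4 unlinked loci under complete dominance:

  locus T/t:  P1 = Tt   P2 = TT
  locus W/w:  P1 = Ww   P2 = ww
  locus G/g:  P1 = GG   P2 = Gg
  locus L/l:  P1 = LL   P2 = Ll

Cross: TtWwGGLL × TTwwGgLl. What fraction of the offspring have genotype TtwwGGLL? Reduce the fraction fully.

P(TtwwGGLL) = 1/16

TtWwGGLL gametes: TWGL×4, TwGL×4, tWGL×4, twGL×4
TTwwGgLl gametes: TwGL×4, TwGl×4, TwgL×4, Twgl×4
TtWwGGLL×TTwwGgLl grid (16·16=256): TTWwGGLL=16 TTWwGGLl=16 TTWwGgLL=16 TTWwGgLl=16 TTwwGGLL=16 TTwwGGLl=16 TTwwGgLL=16 TTwwGgLl=16 TtWwGGLL=16 TtWwGGLl=16 TtWwGgLL=16 TtWwGgLl=16 TtwwGGLL=16 TtwwGGLl=16 TtwwGgLL=16 TtwwGgLl=16
TtwwGGLL hits 16/256; gcd=16; 16÷16/256÷16 = 1/16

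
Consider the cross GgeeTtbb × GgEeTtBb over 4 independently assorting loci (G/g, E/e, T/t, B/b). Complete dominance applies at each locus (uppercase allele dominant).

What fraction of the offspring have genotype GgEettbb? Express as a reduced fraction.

P(GgEettbb) = 1/32

GgeeTtbb gametes: GeTb×4, Getb×4, geTb×4, getb×4
GgEeTtBb gametes: GETB×1, GETb×1, GEtB×1, GEtb×1, GeTB×1, GeTb×1, GetB×1, Getb×1, gETB×1, gETb×1, gEtB×1, gEtb×1, geTB×1, geTb×1, getB×1, getb×1
GgeeTtbb×GgEeTtBb grid (16·16=256): GGEeTTBb=4 GGEeTTbb=4 GGEeTtBb=8 GGEeTtbb=8 GGEettBb=4 GGEettbb=4 GGeeTTBb=4 GGeeTTbb=4 GGeeTtBb=8 GGeeTtbb=8 GGeettBb=4 GGeettbb=4 GgEeTTBb=8 GgEeTTbb=8 GgEeTtBb=16 GgEeTtbb=16 GgEettBb=8 GgEettbb=8 GgeeTTBb=8 GgeeTTbb=8 GgeeTtBb=16 GgeeTtbb=16 GgeettBb=8 Ggeettbb=8 ggEeTTBb=4 ggEeTTbb=4 ggEeTtBb=8 ggEeTtbb=8 ggEettBb=4 ggEettbb=4 ggeeTTBb=4 ggeeTTbb=4 ggeeTtBb=8 ggeeTtbb=8 ggeettBb=4 ggeettbb=4
GgEettbb hits 8/256; gcd=8; 8÷8/256÷8 = 1/32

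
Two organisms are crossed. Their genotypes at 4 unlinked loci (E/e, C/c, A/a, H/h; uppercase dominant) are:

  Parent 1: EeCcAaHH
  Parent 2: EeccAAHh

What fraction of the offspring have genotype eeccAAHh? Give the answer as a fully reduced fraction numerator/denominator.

P(eeccAAHh) = 1/32

EeCcAaHH gametes: ECAH×2, ECaH×2, EcAH×2, EcaH×2, eCAH×2, eCaH×2, ecAH×2, ecaH×2
EeccAAHh gametes: EcAH×4, EcAh×4, ecAH×4, ecAh×4
EeCcAaHH×EeccAAHh grid (16·16=256): EECcAAHH=8 EECcAAHh=8 EECcAaHH=8 EECcAaHh=8 EEccAAHH=8 EEccAAHh=8 EEccAaHH=8 EEccAaHh=8 EeCcAAHH=16 EeCcAAHh=16 EeCcAaHH=16 EeCcAaHh=16 EeccAAHH=16 EeccAAHh=16 EeccAaHH=16 EeccAaHh=16 eeCcAAHH=8 eeCcAAHh=8 eeCcAaHH=8 eeCcAaHh=8 eeccAAHH=8 eeccAAHh=8 eeccAaHH=8 eeccAaHh=8
eeccAAHh hits 8/256; gcd=8; 8÷8/256÷8 = 1/32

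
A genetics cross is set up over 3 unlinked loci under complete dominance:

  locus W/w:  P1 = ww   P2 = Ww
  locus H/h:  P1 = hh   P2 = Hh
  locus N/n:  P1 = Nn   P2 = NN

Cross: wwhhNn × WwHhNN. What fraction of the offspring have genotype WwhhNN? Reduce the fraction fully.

wwhhNn gametes: whN×4, whn×4
WwHhNN gametes: WHN×2, WhN×2, wHN×2, whN×2
wwhhNn×WwHhNN grid (8·8=64): WwHhNN=8 WwHhNn=8 WwhhNN=8 WwhhNn=8 wwHhNN=8 wwHhNn=8 wwhhNN=8 wwhhNn=8
WwhhNN hits 8/64; gcd=8; 8÷8/64÷8 = 1/8

P(WwhhNN) = 1/8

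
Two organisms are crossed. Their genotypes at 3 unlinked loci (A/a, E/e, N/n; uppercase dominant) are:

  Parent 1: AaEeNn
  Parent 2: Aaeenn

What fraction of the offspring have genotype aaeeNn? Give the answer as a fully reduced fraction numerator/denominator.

P(aaeeNn) = 1/16

AaEeNn gametes: AEN×1, AEn×1, AeN×1, Aen×1, aEN×1, aEn×1, aeN×1, aen×1
Aaeenn gametes: Aen×4, aen×4
AaEeNn×Aaeenn grid (8·8=64): AAEeNn=4 AAEenn=4 AAeeNn=4 AAeenn=4 AaEeNn=8 AaEenn=8 AaeeNn=8 Aaeenn=8 aaEeNn=4 aaEenn=4 aaeeNn=4 aaeenn=4
aaeeNn hits 4/64; gcd=4; 4÷4/64÷4 = 1/16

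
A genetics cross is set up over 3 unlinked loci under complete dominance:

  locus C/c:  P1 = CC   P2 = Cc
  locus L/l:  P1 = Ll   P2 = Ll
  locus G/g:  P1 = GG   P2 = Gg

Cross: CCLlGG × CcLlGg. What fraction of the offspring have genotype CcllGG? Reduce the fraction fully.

CCLlGG gametes: CLG×4, ClG×4
CcLlGg gametes: CLG×1, CLg×1, ClG×1, Clg×1, cLG×1, cLg×1, clG×1, clg×1
CCLlGG×CcLlGg grid (8·8=64): CCLLGG=4 CCLLGg=4 CCLlGG=8 CCLlGg=8 CCllGG=4 CCllGg=4 CcLLGG=4 CcLLGg=4 CcLlGG=8 CcLlGg=8 CcllGG=4 CcllGg=4
CcllGG hits 4/64; gcd=4; 4÷4/64÷4 = 1/16

P(CcllGG) = 1/16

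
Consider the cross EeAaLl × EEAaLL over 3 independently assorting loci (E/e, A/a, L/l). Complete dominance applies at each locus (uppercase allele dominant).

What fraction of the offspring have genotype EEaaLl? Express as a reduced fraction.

P(EEaaLl) = 1/16

EeAaLl gametes: EAL×1, EAl×1, EaL×1, Eal×1, eAL×1, eAl×1, eaL×1, eal×1
EEAaLL gametes: EAL×4, EaL×4
EeAaLl×EEAaLL grid (8·8=64): EEAALL=4 EEAALl=4 EEAaLL=8 EEAaLl=8 EEaaLL=4 EEaaLl=4 EeAALL=4 EeAALl=4 EeAaLL=8 EeAaLl=8 EeaaLL=4 EeaaLl=4
EEaaLl hits 4/64; gcd=4; 4÷4/64÷4 = 1/16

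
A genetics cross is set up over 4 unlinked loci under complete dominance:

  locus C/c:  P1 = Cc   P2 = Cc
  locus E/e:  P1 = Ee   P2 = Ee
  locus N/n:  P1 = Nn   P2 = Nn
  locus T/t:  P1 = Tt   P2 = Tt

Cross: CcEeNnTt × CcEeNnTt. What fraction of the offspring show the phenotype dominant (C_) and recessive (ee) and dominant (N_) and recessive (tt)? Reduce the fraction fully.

CcEeNnTt gametes: CENT×1, CENt×1, CEnT×1, CEnt×1, CeNT×1, CeNt×1, CenT×1, Cent×1, cENT×1, cENt×1, cEnT×1, cEnt×1, ceNT×1, ceNt×1, cenT×1, cent×1
CcEeNnTt gametes: CENT×1, CENt×1, CEnT×1, CEnt×1, CeNT×1, CeNt×1, CenT×1, Cent×1, cENT×1, cENt×1, cEnT×1, cEnt×1, ceNT×1, ceNt×1, cenT×1, cent×1
CcEeNnTt×CcEeNnTt grid (16·16=256): CCEENNTT=1 CCEENNTt=2 CCEENNtt=1 CCEENnTT=2 CCEENnTt=4 CCEENntt=2 CCEEnnTT=1 CCEEnnTt=2 CCEEnntt=1 CCEeNNTT=2 CCEeNNTt=4 CCEeNNtt=2 CCEeNnTT=4 CCEeNnTt=8 CCEeNntt=4 CCEennTT=2 CCEennTt=4 CCEenntt=2 CCeeNNTT=1 CCeeNNTt=2 CCeeNNtt=1 CCeeNnTT=2 CCeeNnTt=4 CCeeNntt=2 CCeennTT=1 CCeennTt=2 CCeenntt=1 CcEENNTT=2 CcEENNTt=4 CcEENNtt=2 CcEENnTT=4 CcEENnTt=8 CcEENntt=4 CcEEnnTT=2 CcEEnnTt=4 CcEEnntt=2 CcEeNNTT=4 CcEeNNTt=8 CcEeNNtt=4 CcEeNnTT=8 CcEeNnTt=16 CcEeNntt=8 CcEennTT=4 CcEennTt=8 CcEenntt=4 CceeNNTT=2 CceeNNTt=4 CceeNNtt=2 CceeNnTT=4 CceeNnTt=8 CceeNntt=4 CceennTT=2 CceennTt=4 Cceenntt=2 ccEENNTT=1 ccEENNTt=2 ccEENNtt=1 ccEENnTT=2 ccEENnTt=4 ccEENntt=2 ccEEnnTT=1 ccEEnnTt=2 ccEEnntt=1 ccEeNNTT=2 ccEeNNTt=4 ccEeNNtt=2 ccEeNnTT=4 ccEeNnTt=8 ccEeNntt=4 ccEennTT=2 ccEennTt=4 ccEenntt=2 cceeNNTT=1 cceeNNTt=2 cceeNNtt=1 cceeNnTT=2 cceeNnTt=4 cceeNntt=2 cceennTT=1 cceennTt=2 cceenntt=1
C_ ee N_ tt hits 9/256; gcd=1; 9÷1/256÷1 = 9/256

P(C_ ee N_ tt) = 9/256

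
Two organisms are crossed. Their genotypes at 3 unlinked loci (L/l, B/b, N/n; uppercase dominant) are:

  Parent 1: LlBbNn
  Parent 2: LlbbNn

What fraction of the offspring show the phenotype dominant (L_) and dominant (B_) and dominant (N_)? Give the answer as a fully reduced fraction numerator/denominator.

LlBbNn gametes: LBN×1, LBn×1, LbN×1, Lbn×1, lBN×1, lBn×1, lbN×1, lbn×1
LlbbNn gametes: LbN×2, Lbn×2, lbN×2, lbn×2
LlBbNn×LlbbNn grid (8·8=64): LLBbNN=2 LLBbNn=4 LLBbnn=2 LLbbNN=2 LLbbNn=4 LLbbnn=2 LlBbNN=4 LlBbNn=8 LlBbnn=4 LlbbNN=4 LlbbNn=8 Llbbnn=4 llBbNN=2 llBbNn=4 llBbnn=2 llbbNN=2 llbbNn=4 llbbnn=2
L_ B_ N_ hits 18/64; gcd=2; 18÷2/64÷2 = 9/32

P(L_ B_ N_) = 9/32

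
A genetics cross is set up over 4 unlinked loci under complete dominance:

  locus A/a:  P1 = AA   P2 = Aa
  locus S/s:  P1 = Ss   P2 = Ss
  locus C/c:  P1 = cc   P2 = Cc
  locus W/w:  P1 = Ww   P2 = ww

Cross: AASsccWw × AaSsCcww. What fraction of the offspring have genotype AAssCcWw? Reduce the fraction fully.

AASsccWw gametes: AScW×4, AScw×4, AscW×4, Ascw×4
AaSsCcww gametes: ASCw×2, AScw×2, AsCw×2, Ascw×2, aSCw×2, aScw×2, asCw×2, ascw×2
AASsccWw×AaSsCcww grid (16·16=256): AASSCcWw=8 AASSCcww=8 AASSccWw=8 AASSccww=8 AASsCcWw=16 AASsCcww=16 AASsccWw=16 AASsccww=16 AAssCcWw=8 AAssCcww=8 AAssccWw=8 AAssccww=8 AaSSCcWw=8 AaSSCcww=8 AaSSccWw=8 AaSSccww=8 AaSsCcWw=16 AaSsCcww=16 AaSsccWw=16 AaSsccww=16 AassCcWw=8 AassCcww=8 AassccWw=8 Aassccww=8
AAssCcWw hits 8/256; gcd=8; 8÷8/256÷8 = 1/32

P(AAssCcWw) = 1/32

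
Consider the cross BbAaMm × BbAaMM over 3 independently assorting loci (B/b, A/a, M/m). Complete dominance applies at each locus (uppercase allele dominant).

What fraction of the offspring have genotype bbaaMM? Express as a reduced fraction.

P(bbaaMM) = 1/32

BbAaMm gametes: BAM×1, BAm×1, BaM×1, Bam×1, bAM×1, bAm×1, baM×1, bam×1
BbAaMM gametes: BAM×2, BaM×2, bAM×2, baM×2
BbAaMm×BbAaMM grid (8·8=64): BBAAMM=2 BBAAMm=2 BBAaMM=4 BBAaMm=4 BBaaMM=2 BBaaMm=2 BbAAMM=4 BbAAMm=4 BbAaMM=8 BbAaMm=8 BbaaMM=4 BbaaMm=4 bbAAMM=2 bbAAMm=2 bbAaMM=4 bbAaMm=4 bbaaMM=2 bbaaMm=2
bbaaMM hits 2/64; gcd=2; 2÷2/64÷2 = 1/32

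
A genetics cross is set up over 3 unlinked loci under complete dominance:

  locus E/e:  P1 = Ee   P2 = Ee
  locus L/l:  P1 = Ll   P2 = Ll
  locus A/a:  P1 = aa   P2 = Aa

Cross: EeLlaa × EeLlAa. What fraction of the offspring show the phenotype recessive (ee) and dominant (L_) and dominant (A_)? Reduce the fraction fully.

P(ee L_ A_) = 3/32

EeLlaa gametes: ELa×2, Ela×2, eLa×2, ela×2
EeLlAa gametes: ELA×1, ELa×1, ElA×1, Ela×1, eLA×1, eLa×1, elA×1, ela×1
EeLlaa×EeLlAa grid (8·8=64): EELLAa=2 EELLaa=2 EELlAa=4 EELlaa=4 EEllAa=2 EEllaa=2 EeLLAa=4 EeLLaa=4 EeLlAa=8 EeLlaa=8 EellAa=4 Eellaa=4 eeLLAa=2 eeLLaa=2 eeLlAa=4 eeLlaa=4 eellAa=2 eellaa=2
ee L_ A_ hits 6/64; gcd=2; 6÷2/64÷2 = 3/32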